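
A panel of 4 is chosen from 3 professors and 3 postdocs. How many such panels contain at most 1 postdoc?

Split by how many postdocs are chosen (0 through 1).
Sum: C(3,0)·C(3,4) + C(3,1)·C(3,3) = 0 + 3 = 3.

3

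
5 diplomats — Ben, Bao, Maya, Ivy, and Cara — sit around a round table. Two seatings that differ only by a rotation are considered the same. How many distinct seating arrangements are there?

Fix one person's seat to break rotational symmetry; the remaining 4 people can be arranged in (4)! = 24 ways.

24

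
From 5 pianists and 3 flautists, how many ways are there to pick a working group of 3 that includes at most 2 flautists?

Split by how many flautists are chosen (0 through 2).
Sum: C(3,0)·C(5,3) + C(3,1)·C(5,2) + C(3,2)·C(5,1) = 10 + 30 + 15 = 55.

55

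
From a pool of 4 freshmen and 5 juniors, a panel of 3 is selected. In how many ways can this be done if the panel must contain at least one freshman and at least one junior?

70

Total 3-person selections from all 9: C(9,3) = 84.
Subtract selections that omit an entire group: no freshmen → C(5,3) = 10; no juniors → C(4,3) = 4.
Both groups omitted at once is impossible, so 84 − 14 = 70.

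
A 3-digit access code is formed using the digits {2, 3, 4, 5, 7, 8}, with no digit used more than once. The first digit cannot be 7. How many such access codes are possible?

The first digit has 6−1 = 5 choices (anything except 7).
The remaining 2 digits are filled from the other 5 symbols without repetition: 5 × 4 = 20.
Total: 5 × 20 = 100.

100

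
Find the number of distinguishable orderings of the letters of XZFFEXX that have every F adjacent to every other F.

120

Treat the 2 copies of F as a single block. The multiset to arrange is then {FF, E, X, X, X, Z}, 6 items in all.
That gives (6)!/(3!) = 120 arrangements.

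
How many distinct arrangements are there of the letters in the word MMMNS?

MMMNS has 5 letters with M appearing 3 times.
Dividing 5! = 120 by 3! = 6 for the repeated letters gives 20.

20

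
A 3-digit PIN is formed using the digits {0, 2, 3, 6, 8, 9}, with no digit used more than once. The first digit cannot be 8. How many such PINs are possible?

The first digit has 6−1 = 5 choices (anything except 8).
The remaining 2 digits are filled from the other 5 symbols without repetition: 5 × 4 = 20.
Total: 5 × 20 = 100.

100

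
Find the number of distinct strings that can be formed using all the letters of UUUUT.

The 5 letters of UUUUT have repeats: U appearing 4 times.
Dividing 5! = 120 by 4! = 24 for the repeated letters gives 5.

5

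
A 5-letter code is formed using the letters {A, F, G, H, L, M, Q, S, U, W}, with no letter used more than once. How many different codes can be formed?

This is a permutation of 5 out of 10: P(10,5) = 10!/5!.
10 × 9 × 8 × 7 × 6 = 30240.

30240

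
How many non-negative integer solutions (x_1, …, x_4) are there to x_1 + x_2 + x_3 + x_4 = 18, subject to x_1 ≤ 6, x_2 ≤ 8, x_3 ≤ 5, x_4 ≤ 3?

34

Ignoring the caps, the number of non-negative solutions to x_1+…+x_4 = 18 is C(21,3) = 1330.
Subtract solutions that violate a single cap (substitute x_i' = x_i − (cap_i+1)): x_1 ≥ 7 gives C(14,3) = 364; x_2 ≥ 9 gives C(12,3) = 220; x_3 ≥ 6 gives C(15,3) = 455; x_4 ≥ 4 gives C(17,3) = 680. Together 1719.
Add back pairs where two caps are both exceeded: 10 + 56 + 120 + 20 + 56 + 165 = 427.
Subtract triples: 0 + 0 + 4 + 0 = 4.
By inclusion–exclusion the count is 1330 − 1719 + 427 − 4 = 34.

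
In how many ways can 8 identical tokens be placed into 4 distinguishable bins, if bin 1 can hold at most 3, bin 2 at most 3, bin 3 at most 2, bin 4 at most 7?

Ignoring the caps, the number of non-negative solutions to x_1+…+x_4 = 8 is C(11,3) = 165.
Subtract solutions that violate a single cap (substitute x_i' = x_i − (cap_i+1)): x_1 ≥ 4 gives C(7,3) = 35; x_2 ≥ 4 gives C(7,3) = 35; x_3 ≥ 3 gives C(8,3) = 56; x_4 ≥ 8 gives C(3,3) = 1. Together 127.
Add back pairs where two caps are both exceeded: 1 + 4 + 0 + 4 + 0 + 0 = 9.
By inclusion–exclusion the count is 165 − 127 + 9 = 47.

47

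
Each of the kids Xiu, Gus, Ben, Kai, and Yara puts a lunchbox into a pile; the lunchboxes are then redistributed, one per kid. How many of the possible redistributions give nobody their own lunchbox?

44

This is the derangement count D_5: permutations of 5 items with no fixed point.
By inclusion–exclusion this is Σ_{j=0}^{5} (−1)^j C(5,j)·(5−j)!.
Computing: 120 − 120 + 60 − 20 + 5 − 1 = 44.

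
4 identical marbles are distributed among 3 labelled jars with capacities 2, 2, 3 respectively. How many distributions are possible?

Ignoring the caps, the number of non-negative solutions to x_1+…+x_3 = 4 is C(6,2) = 15.
Subtract solutions that violate a single cap (substitute x_i' = x_i − (cap_i+1)): x_1 ≥ 3 gives C(3,2) = 3; x_2 ≥ 3 gives C(3,2) = 3; x_3 ≥ 4 gives C(2,2) = 1. Together 7.
No two caps can be exceeded simultaneously, so the pair terms are all 0.
By inclusion–exclusion the count is 15 − 7 + 0 = 8.

8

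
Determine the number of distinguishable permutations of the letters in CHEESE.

The 6 letters of CHEESE have repeats: E appearing 3 times.
The number of distinct arrangements is 6!/(3!) = 720/6 = 120.

120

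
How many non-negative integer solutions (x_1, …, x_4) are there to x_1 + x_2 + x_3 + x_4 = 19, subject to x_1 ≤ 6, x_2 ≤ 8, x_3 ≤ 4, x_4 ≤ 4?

Without the upper bounds there are C(22,3) = 1540 ways to split 19 among 4 variables.
Subtract solutions that violate a single cap (substitute x_i' = x_i − (cap_i+1)): x_1 ≥ 7 gives C(15,3) = 455; x_2 ≥ 9 gives C(13,3) = 286; x_3 ≥ 5 gives C(17,3) = 680; x_4 ≥ 5 gives C(17,3) = 680. Together 2101.
Add back pairs where two caps are both exceeded: 20 + 120 + 120 + 56 + 56 + 220 = 592.
Subtract triples: 0 + 0 + 10 + 1 = 11.
By inclusion–exclusion the count is 1540 − 2101 + 592 − 11 = 20.

20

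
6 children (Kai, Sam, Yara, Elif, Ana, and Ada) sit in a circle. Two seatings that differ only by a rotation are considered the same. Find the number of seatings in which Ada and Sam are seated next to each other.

Treat {Ada, Sam} as one unit (2 internal orders) and seat the resulting 5 units around the table: (4)! circular arrangements.
So 2 × (4)! = 2 × 24 = 48.

48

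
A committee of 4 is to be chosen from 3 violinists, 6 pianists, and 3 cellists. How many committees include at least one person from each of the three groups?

Unrestricted: C(12,4) = 495 ways to pick any 4 of the 12.
Subtract selections that omit an entire group: no violinists → C(9,4) = 126; no pianists → C(6,4) = 15; no cellists → C(9,4) = 126.
Add back selections omitting two groups (i.e. drawn from a single group): C(3,4) + C(6,4) + C(3,4) = 15.
By inclusion–exclusion: 495 − 267 + 15 = 243.

243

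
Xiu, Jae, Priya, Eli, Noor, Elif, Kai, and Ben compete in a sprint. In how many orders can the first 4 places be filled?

There are 8 choices for 1st place, 7 for 2nd, and so on down to 5 for position 4.
That gives 8 × 7 × 6 × 5 = 1680.

1680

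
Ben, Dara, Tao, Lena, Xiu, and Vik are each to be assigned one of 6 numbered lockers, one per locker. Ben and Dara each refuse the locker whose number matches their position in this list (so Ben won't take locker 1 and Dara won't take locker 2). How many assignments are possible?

504

Let Aᵢ (for i ∈ {1, 2}) be the placements that put person i in their forbidden locker. Any j of these fix j positions, leaving (6−j)! ways to fill the rest, and there are C(2,j) ways to pick which j.
By inclusion–exclusion, the number of valid placements is Σ_{j=0}^{2} (−1)^j C(2,j)·(6−j)!.
Computing: 720 − 240 + 24 = 504.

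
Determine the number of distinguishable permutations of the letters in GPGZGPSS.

1680

GPGZGPSS has 8 letters with G appearing 3 times, P appearing twice, and S appearing twice.
So there are 8! / (3!·2!·2!) = 1680 distinguishable arrangements.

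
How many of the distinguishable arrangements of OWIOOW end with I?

10

Fix I in the last position and arrange the remaining 5 letters.
Those 5 letters have O appearing 3 times and W appearing twice, giving (5)!/(3!·2!) = 10.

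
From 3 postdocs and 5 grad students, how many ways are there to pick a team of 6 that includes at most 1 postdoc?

3

Split by how many postdocs are chosen (0 through 1).
Sum: C(3,0)·C(5,6) + C(3,1)·C(5,5) = 0 + 3 = 3.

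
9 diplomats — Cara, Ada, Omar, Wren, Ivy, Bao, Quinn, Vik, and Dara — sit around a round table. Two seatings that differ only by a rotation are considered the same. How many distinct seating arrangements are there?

Fix one person's seat to break rotational symmetry; the remaining 8 people can be arranged in (8)! = 40320 ways.

40320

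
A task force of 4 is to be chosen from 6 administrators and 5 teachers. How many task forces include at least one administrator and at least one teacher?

310

With no constraint there are C(11,4) = 330 possible selections.
Subtract selections that omit an entire group: no administrators → C(5,4) = 5; no teachers → C(6,4) = 15.
Both groups omitted at once is impossible, so 330 − 20 = 310.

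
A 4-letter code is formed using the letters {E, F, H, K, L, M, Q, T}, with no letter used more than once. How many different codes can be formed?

This is a permutation of 4 out of 8: P(8,4) = 8!/4!.
That product is 8 × 7 × 6 × 5 = 1680.

1680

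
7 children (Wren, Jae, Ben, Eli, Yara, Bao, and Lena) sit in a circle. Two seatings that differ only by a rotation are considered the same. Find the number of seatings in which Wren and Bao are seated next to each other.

Glue Wren and Bao into a block (2 internal orders). Seating 6 units around a circle gives (5)! arrangements.
So 2 × (5)! = 2 × 120 = 240.

240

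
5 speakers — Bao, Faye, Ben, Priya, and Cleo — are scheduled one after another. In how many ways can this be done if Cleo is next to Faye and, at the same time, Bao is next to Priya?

24

Treat {Cleo,Faye} as one block (2 orders) and {Bao,Priya} as another (2 orders).
That leaves 3 units to arrange: 2 × 2 × 3! = 4 × 6 = 24.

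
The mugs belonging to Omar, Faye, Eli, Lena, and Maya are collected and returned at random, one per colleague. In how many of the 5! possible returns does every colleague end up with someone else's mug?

44

Count assignments avoiding every fixed point. For any j of the 5 colleagues fixed to their own mug, the other 5−j can be arranged in (5−j)! ways.
By inclusion–exclusion this is Σ_{j=0}^{5} (−1)^j C(5,j)·(5−j)!.
Computing: 120 − 120 + 60 − 20 + 5 − 1 = 44.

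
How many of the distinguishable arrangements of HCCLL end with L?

12

Fix L in the last position and arrange the remaining 4 letters.
Those 4 letters have C appearing twice, giving (4)!/(2!) = 12.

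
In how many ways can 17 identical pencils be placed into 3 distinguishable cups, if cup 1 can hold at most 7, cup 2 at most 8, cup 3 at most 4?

6

By stars and bars, unrestricted non-negative solutions to x_1+…+x_3 = 17 number C(17+2,2) = 171.
Subtract solutions that violate a single cap (substitute x_i' = x_i − (cap_i+1)): x_1 ≥ 8 gives C(11,2) = 55; x_2 ≥ 9 gives C(10,2) = 45; x_3 ≥ 5 gives C(14,2) = 91. Together 191.
Add back pairs where two caps are both exceeded: 1 + 15 + 10 = 26.
By inclusion–exclusion the count is 171 − 191 + 26 = 6.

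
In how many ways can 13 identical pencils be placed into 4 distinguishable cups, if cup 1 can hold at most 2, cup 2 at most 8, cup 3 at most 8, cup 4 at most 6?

148

Without the upper bounds there are C(16,3) = 560 ways to split 13 among 4 cups.
Subtract solutions that violate a single cap (substitute x_i' = x_i − (cap_i+1)): x_1 ≥ 3 gives C(13,3) = 286; x_2 ≥ 9 gives C(7,3) = 35; x_3 ≥ 9 gives C(7,3) = 35; x_4 ≥ 7 gives C(9,3) = 84. Together 440.
Add back pairs where two caps are both exceeded: 4 + 4 + 20 + 0 + 0 + 0 = 28.
By inclusion–exclusion the count is 560 − 440 + 28 = 148.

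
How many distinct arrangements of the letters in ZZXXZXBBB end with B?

With the last slot taken by B, it remains to arrange the other 8 letters (ZZXXZXBB).
Those 8 letters have B appearing twice, X appearing 3 times, and Z appearing 3 times, giving (8)!/(3!·3!·2!) = 560.

560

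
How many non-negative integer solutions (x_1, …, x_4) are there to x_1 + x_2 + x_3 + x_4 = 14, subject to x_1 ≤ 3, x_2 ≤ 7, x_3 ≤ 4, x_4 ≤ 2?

Ignoring the caps, the number of non-negative solutions to x_1+…+x_4 = 14 is C(17,3) = 680.
Subtract solutions that violate a single cap (substitute x_i' = x_i − (cap_i+1)): x_1 ≥ 4 gives C(13,3) = 286; x_2 ≥ 8 gives C(9,3) = 84; x_3 ≥ 5 gives C(12,3) = 220; x_4 ≥ 3 gives C(14,3) = 364. Together 954.
Add back pairs where two caps are both exceeded: 10 + 56 + 120 + 4 + 20 + 84 = 294.
Subtract triples: 0 + 0 + 10 + 0 = 10.
By inclusion–exclusion the count is 680 − 954 + 294 − 10 = 10.

10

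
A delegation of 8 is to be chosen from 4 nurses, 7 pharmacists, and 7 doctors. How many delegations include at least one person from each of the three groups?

Total 8-person selections from all 18: C(18,8) = 43758.
Subtract selections that omit an entire group: no nurses → C(14,8) = 3003; no pharmacists → C(11,8) = 165; no doctors → C(11,8) = 165.
Add back selections omitting two groups (i.e. drawn from a single group): C(4,8) + C(7,8) + C(7,8) = 0.
By inclusion–exclusion: 43758 − 3333 + 0 = 40425.

40425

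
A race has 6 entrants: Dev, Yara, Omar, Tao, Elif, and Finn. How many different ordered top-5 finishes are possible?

There are 6 choices for 1st place, 5 for 2nd, and so on down to 2 for position 5.
That gives 6 × 5 × 4 × 3 × 2 = 720.

720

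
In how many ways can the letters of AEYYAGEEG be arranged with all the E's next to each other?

Treat the 3 copies of E as a single block. The multiset to arrange is then {EEE, A, A, G, G, Y, Y}, 7 items in all.
That gives (7)!/(2!·2!·2!) = 630 arrangements.

630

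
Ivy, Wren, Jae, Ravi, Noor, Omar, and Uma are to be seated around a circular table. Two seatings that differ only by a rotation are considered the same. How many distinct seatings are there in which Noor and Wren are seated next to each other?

Treat {Noor, Wren} as one unit (2 internal orders) and seat the resulting 6 units around the table: (5)! circular arrangements.
So 2 × (5)! = 2 × 120 = 240.

240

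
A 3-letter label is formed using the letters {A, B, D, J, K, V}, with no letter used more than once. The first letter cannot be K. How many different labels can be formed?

The first letter has 6−1 = 5 choices (anything except K).
The remaining 2 letters are filled from the other 5 symbols without repetition: 5 × 4 = 20.
Total: 5 × 20 = 100.

100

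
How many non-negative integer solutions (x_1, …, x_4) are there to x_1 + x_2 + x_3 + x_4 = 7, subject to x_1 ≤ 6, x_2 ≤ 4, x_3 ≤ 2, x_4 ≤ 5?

70

Ignoring the caps, the number of non-negative solutions to x_1+…+x_4 = 7 is C(10,3) = 120.
Subtract solutions that violate a single cap (substitute x_i' = x_i − (cap_i+1)): x_1 ≥ 7 gives C(3,3) = 1; x_2 ≥ 5 gives C(5,3) = 10; x_3 ≥ 3 gives C(7,3) = 35; x_4 ≥ 6 gives C(4,3) = 4. Together 50.
No two caps can be exceeded simultaneously, so the pair terms are all 0.
By inclusion–exclusion the count is 120 − 50 + 0 = 70.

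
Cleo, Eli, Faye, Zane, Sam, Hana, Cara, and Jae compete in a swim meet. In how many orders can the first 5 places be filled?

This is an ordered selection of 5 from 8: P(8,5).
That gives 8 × 7 × 6 × 5 × 4 = 6720.

6720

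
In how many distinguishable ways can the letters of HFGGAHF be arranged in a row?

630

Letter multiplicities in HFGGAHF: A×1, F×2, G×2, H×2.
So there are 7! / (2!·2!·2!) = 630 distinguishable arrangements.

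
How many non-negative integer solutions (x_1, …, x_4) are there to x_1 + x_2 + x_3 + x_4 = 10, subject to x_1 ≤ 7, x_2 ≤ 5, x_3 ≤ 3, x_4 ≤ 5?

Ignoring the caps, the number of non-negative solutions to x_1+…+x_4 = 10 is C(13,3) = 286.
Subtract solutions that violate a single cap (substitute x_i' = x_i − (cap_i+1)): x_1 ≥ 8 gives C(5,3) = 10; x_2 ≥ 6 gives C(7,3) = 35; x_3 ≥ 4 gives C(9,3) = 84; x_4 ≥ 6 gives C(7,3) = 35. Together 164.
Add back pairs where two caps are both exceeded: 0 + 0 + 0 + 1 + 0 + 1 = 2.
By inclusion–exclusion the count is 286 − 164 + 2 = 124.

124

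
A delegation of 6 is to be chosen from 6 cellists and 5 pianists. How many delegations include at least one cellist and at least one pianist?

461

Unrestricted: C(11,6) = 462 ways to pick any 6 of the 11.
Subtract selections that omit an entire group: no cellists → C(5,6) = 0; no pianists → C(6,6) = 1.
Both groups omitted at once is impossible, so 462 − 1 = 461.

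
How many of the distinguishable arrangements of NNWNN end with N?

4

Fix N in the last position and arrange the remaining 4 letters.
Those 4 letters have N appearing 3 times, giving (4)!/(3!) = 4.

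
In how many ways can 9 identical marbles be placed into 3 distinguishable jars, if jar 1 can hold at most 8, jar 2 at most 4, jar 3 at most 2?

14

Without the upper bounds there are C(11,2) = 55 ways to split 9 among 3 jars.
Subtract solutions that violate a single cap (substitute x_i' = x_i − (cap_i+1)): x_1 ≥ 9 gives C(2,2) = 1; x_2 ≥ 5 gives C(6,2) = 15; x_3 ≥ 3 gives C(8,2) = 28. Together 44.
Add back pairs where two caps are both exceeded: 0 + 0 + 3 = 3.
By inclusion–exclusion the count is 55 − 44 + 3 = 14.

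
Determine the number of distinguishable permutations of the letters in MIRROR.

MIRROR has 6 letters with R appearing 3 times.
Dividing 6! = 720 by 3! = 6 for the repeated letters gives 120.

120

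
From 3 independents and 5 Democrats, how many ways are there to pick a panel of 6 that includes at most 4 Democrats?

Split by how many Democrats are chosen (0 through 4).
Sum: C(5,0)·C(3,6) + C(5,1)·C(3,5) + C(5,2)·C(3,4) + C(5,3)·C(3,3) + C(5,4)·C(3,2) = 0 + 0 + 0 + 10 + 15 = 25.

25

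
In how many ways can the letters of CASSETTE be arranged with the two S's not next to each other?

3780

Total arrangements of CASSETTE: 8!/(2!·2!·2!) = 5040.
If the two S's are adjacent, glue them into one block, leaving 7 items to arrange: (7)!/(2!·2!) = 1260 ways.
Subtracting, 5040 − 1260 = 3780 arrangements keep the S's apart.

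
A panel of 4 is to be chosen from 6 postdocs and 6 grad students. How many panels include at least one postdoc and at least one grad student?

With no constraint there are C(12,4) = 495 possible selections.
Selections missing a whole group: no postdocs → C(6,4) = 15; no grad students → C(6,4) = 15.
Both groups omitted at once is impossible, so 495 − 30 = 465.

465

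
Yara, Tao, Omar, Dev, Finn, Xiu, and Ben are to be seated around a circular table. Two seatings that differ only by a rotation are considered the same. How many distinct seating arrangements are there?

720

Fix one person's seat to break rotational symmetry; the remaining 6 people can be arranged in (6)! = 720 ways.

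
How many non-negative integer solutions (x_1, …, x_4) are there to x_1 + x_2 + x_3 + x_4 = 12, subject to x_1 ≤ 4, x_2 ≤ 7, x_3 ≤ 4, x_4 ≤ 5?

114

By stars and bars, unrestricted non-negative solutions to x_1+…+x_4 = 12 number C(12+3,3) = 455.
Subtract solutions that violate a single cap (substitute x_i' = x_i − (cap_i+1)): x_1 ≥ 5 gives C(10,3) = 120; x_2 ≥ 8 gives C(7,3) = 35; x_3 ≥ 5 gives C(10,3) = 120; x_4 ≥ 6 gives C(9,3) = 84. Together 359.
Add back pairs where two caps are both exceeded: 0 + 10 + 4 + 0 + 0 + 4 = 18.
By inclusion–exclusion the count is 455 − 359 + 18 = 114.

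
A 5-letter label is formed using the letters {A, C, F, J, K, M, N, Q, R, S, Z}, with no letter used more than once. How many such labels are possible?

55440

Choose and order 5 of the 11 symbols: the first letter has 11 options, the next 10, and so on down to 7.
11 × 10 × 9 × 8 × 7 = 55440.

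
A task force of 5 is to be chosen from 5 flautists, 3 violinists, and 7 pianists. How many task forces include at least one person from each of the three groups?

1925

Total 5-person selections from all 15: C(15,5) = 3003.
Selections missing a whole group: no flautists → C(10,5) = 252; no violinists → C(12,5) = 792; no pianists → C(8,5) = 56.
Add back selections omitting two groups (i.e. drawn from a single group): C(5,5) + C(3,5) + C(7,5) = 22.
By inclusion–exclusion: 3003 − 1100 + 22 = 1925.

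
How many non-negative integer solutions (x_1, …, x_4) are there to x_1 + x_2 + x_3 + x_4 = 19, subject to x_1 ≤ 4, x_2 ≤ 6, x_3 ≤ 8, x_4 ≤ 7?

80

By stars and bars, unrestricted non-negative solutions to x_1+…+x_4 = 19 number C(19+3,3) = 1540.
Subtract solutions that violate a single cap (substitute x_i' = x_i − (cap_i+1)): x_1 ≥ 5 gives C(17,3) = 680; x_2 ≥ 7 gives C(15,3) = 455; x_3 ≥ 9 gives C(13,3) = 286; x_4 ≥ 8 gives C(14,3) = 364. Together 1785.
Add back pairs where two caps are both exceeded: 120 + 56 + 84 + 20 + 35 + 10 = 325.
By inclusion–exclusion the count is 1540 − 1785 + 325 = 80.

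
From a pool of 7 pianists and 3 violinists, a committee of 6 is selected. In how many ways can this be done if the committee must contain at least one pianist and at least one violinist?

203

Total 6-person selections from all 10: C(10,6) = 210.
Selections missing a whole group: no pianists → C(3,6) = 0; no violinists → C(7,6) = 7.
Both groups omitted at once is impossible, so 210 − 7 = 203.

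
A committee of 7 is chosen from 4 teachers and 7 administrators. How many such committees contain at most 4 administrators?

Split by how many administrators are chosen (0 through 4).
Sum: C(7,0)·C(4,7) + C(7,1)·C(4,6) + C(7,2)·C(4,5) + C(7,3)·C(4,4) + C(7,4)·C(4,3) = 0 + 0 + 0 + 35 + 140 = 175.

175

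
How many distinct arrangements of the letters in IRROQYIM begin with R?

2520

With the first slot taken by R, it remains to arrange the other 7 letters (IROQYIM).
Those 7 letters have I appearing twice, giving (7)!/(2!) = 2520.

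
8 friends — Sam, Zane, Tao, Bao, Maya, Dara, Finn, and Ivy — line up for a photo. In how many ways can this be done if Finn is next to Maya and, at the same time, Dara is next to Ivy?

2880

Treat {Finn,Maya} as one block (2 orders) and {Dara,Ivy} as another (2 orders).
That leaves 6 units to arrange: 2 × 2 × 6! = 4 × 720 = 2880.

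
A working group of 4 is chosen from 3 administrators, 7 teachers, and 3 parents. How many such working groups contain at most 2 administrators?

705

Split by how many administrators are chosen (0 through 2).
Sum: C(3,0)·C(10,4) + C(3,1)·C(10,3) + C(3,2)·C(10,2) = 210 + 360 + 135 = 705.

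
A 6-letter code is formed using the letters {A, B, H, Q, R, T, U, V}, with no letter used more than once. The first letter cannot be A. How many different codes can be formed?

17640

The first letter has 8−1 = 7 choices (anything except A).
The remaining 5 letters are filled from the other 7 symbols without repetition: 7 × 6 × 5 × 4 × 3 = 2520.
Total: 7 × 2520 = 17640.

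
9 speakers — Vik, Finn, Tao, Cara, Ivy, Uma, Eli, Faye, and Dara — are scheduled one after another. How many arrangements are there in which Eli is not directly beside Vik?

Of the 9! = 362880 arrangements, those with Eli and Vik adjacent number 2 × 8! = 80640 (treat the pair as a block with 2 internal orders).
Complementary counting: 362880 − 80640 = 282240.

282240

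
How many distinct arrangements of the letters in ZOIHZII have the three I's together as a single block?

60

Treat the 3 copies of I as a single block. The multiset to arrange is then {III, H, O, Z, Z}, 5 items in all.
That gives (5)!/(2!) = 60 arrangements.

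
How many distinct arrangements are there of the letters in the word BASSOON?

BASSOON has 7 letters with O appearing twice and S appearing twice.
So there are 7! / (2!·2!) = 1260 distinguishable arrangements.

1260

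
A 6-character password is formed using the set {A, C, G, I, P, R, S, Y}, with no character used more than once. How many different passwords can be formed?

Choose and order 6 of the 8 symbols: the first character has 8 options, the next 7, and so on down to 3.
8 × 7 × 6 × 5 × 4 × 3 = 20160.

20160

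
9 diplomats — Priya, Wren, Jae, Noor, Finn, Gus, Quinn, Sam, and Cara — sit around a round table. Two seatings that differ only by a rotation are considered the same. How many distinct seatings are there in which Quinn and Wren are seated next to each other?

10080

Treat {Quinn, Wren} as one unit (2 internal orders) and seat the resulting 8 units around the table: (7)! circular arrangements.
So 2 × (7)! = 2 × 5040 = 10080.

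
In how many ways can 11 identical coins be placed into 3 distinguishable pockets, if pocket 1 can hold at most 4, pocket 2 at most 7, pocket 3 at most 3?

10

By stars and bars, unrestricted non-negative solutions to x_1+…+x_3 = 11 number C(11+2,2) = 78.
Subtract solutions that violate a single cap (substitute x_i' = x_i − (cap_i+1)): x_1 ≥ 5 gives C(8,2) = 28; x_2 ≥ 8 gives C(5,2) = 10; x_3 ≥ 4 gives C(9,2) = 36. Together 74.
Add back pairs where two caps are both exceeded: 0 + 6 + 0 = 6.
By inclusion–exclusion the count is 78 − 74 + 6 = 10.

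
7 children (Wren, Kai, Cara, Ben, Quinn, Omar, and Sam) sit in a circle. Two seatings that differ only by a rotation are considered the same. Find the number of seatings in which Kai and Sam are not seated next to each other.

All circular seatings of 7 people number (6)! = 720.
Seatings with Kai beside Sam: treat them as a block with 2 internal orders, giving 2 × (5)! = 240.
Subtracting, 720 − 240 = 480.

480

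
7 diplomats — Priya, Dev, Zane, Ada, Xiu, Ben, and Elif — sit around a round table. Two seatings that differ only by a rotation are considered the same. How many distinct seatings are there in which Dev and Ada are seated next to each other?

Treat {Dev, Ada} as one unit (2 internal orders) and seat the resulting 6 units around the table: (5)! circular arrangements.
So 2 × (5)! = 2 × 120 = 240.

240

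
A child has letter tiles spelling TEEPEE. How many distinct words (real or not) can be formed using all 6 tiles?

30

TEEPEE has 6 letters with E appearing 4 times.
The number of distinct arrangements is 6!/(4!) = 720/24 = 30.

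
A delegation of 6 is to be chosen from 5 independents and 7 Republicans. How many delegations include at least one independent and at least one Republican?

917

Total 6-person selections from all 12: C(12,6) = 924.
Subtract selections that omit an entire group: no independents → C(7,6) = 7; no Republicans → C(5,6) = 0.
Both groups omitted at once is impossible, so 924 − 7 = 917.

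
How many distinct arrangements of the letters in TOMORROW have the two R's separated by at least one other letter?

2520

Total arrangements of TOMORROW: 8!/(3!·2!) = 3360.
If the two R's are adjacent, glue them into one block, leaving 7 items to arrange: (7)!/(3!) = 840 ways.
Hence 3360 − 840 = 2520.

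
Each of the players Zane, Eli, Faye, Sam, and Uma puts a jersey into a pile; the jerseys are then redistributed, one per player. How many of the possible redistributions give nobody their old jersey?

Count assignments avoiding every fixed point. For any j of the 5 players fixed to their old jersey, the other 5−j can be arranged in (5−j)! ways.
By inclusion–exclusion this is Σ_{j=0}^{5} (−1)^j C(5,j)·(5−j)!.
Computing: 120 − 120 + 60 − 20 + 5 − 1 = 44.

44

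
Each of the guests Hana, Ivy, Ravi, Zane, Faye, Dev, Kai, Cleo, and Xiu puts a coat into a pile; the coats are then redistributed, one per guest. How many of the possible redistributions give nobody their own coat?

This is the derangement count D_9: permutations of 9 items with no fixed point.
By inclusion–exclusion this is Σ_{j=0}^{9} (−1)^j C(9,j)·(9−j)!.
Computing: 362880 − 362880 + 181440 − 60480 + 15120 − 3024 + 504 − 72 + 9 − 1 = 133496.

133496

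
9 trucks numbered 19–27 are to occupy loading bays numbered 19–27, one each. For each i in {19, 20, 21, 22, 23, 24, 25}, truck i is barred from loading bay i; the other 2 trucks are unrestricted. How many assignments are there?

Let Aᵢ (for 19 ≤ i ≤ 25) be the placements that put truck i in its forbidden loading bay. Any j of these fix j positions, leaving (9−j)! ways to fill the rest, and there are C(7,j) ways to pick which j.
By inclusion–exclusion, the number of valid placements is Σ_{j=0}^{7} (−1)^j C(7,j)·(9−j)!.
Computing: 362880 − 282240 + 105840 − 25200 + 4200 − 504 + 42 − 2 = 165016.

165016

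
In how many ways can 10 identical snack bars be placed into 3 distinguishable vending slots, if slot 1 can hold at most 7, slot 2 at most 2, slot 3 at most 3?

6

Ignoring the caps, the number of non-negative solutions to x_1+…+x_3 = 10 is C(12,2) = 66.
Subtract solutions that violate a single cap (substitute x_i' = x_i − (cap_i+1)): x_1 ≥ 8 gives C(4,2) = 6; x_2 ≥ 3 gives C(9,2) = 36; x_3 ≥ 4 gives C(8,2) = 28. Together 70.
Add back pairs where two caps are both exceeded: 0 + 0 + 10 = 10.
By inclusion–exclusion the count is 66 − 70 + 10 = 6.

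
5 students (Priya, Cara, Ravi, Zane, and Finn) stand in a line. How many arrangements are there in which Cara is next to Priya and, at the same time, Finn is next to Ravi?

Treat {Cara,Priya} as one block (2 orders) and {Finn,Ravi} as another (2 orders).
That leaves 3 units to arrange: 2 × 2 × 3! = 4 × 6 = 24.

24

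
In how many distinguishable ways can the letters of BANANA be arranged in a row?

60

BANANA has 6 letters with A appearing 3 times and N appearing twice.
So there are 6! / (3!·2!) = 60 distinguishable arrangements.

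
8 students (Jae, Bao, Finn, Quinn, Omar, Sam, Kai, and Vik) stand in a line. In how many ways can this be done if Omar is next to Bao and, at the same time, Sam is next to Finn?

Treat {Omar,Bao} as one block (2 orders) and {Sam,Finn} as another (2 orders).
That leaves 6 units to arrange: 2 × 2 × 6! = 4 × 720 = 2880.

2880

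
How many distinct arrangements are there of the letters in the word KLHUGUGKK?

15120

The 9 letters of KLHUGUGKK have repeats: G appearing twice, K appearing 3 times, and U appearing twice.
So there are 9! / (3!·2!·2!) = 15120 distinguishable arrangements.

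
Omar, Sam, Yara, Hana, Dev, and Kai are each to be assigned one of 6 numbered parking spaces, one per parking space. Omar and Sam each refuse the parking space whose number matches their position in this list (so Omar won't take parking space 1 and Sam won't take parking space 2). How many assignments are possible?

504

Let Aᵢ (for i ∈ {1, 2}) be the placements that put person i in their forbidden parking space. Any j of these fix j positions, leaving (6−j)! ways to fill the rest, and there are C(2,j) ways to pick which j.
By inclusion–exclusion, the number of valid placements is Σ_{j=0}^{2} (−1)^j C(2,j)·(6−j)!.
Computing: 720 − 240 + 24 = 504.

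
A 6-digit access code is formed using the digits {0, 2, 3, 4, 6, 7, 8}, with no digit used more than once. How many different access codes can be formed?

5040

With no repetition, fill the 6 digits in order: 7 choices, then 6, down to 2.
7 × 6 × 5 × 4 × 3 × 2 = 5040.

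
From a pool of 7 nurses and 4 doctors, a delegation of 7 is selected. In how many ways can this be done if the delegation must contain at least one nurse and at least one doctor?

329

Unrestricted: C(11,7) = 330 ways to pick any 7 of the 11.
Subtract selections that omit an entire group: no nurses → C(4,7) = 0; no doctors → C(7,7) = 1.
Both groups omitted at once is impossible, so 330 − 1 = 329.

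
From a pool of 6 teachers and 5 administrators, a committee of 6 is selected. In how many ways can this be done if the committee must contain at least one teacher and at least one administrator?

461

Unrestricted: C(11,6) = 462 ways to pick any 6 of the 11.
Subtract selections that omit an entire group: no teachers → C(5,6) = 0; no administrators → C(6,6) = 1.
Both groups omitted at once is impossible, so 462 − 1 = 461.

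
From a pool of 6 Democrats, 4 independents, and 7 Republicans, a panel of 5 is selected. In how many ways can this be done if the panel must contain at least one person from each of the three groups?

Total 5-person selections from all 17: C(17,5) = 6188.
Subtract selections that omit an entire group: no Democrats → C(11,5) = 462; no independents → C(13,5) = 1287; no Republicans → C(10,5) = 252.
Add back selections omitting two groups (i.e. drawn from a single group): C(6,5) + C(4,5) + C(7,5) = 27.
By inclusion–exclusion: 6188 − 2001 + 27 = 4214.

4214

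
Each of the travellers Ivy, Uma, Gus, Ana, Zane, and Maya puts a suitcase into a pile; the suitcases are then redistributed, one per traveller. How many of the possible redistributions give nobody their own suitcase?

265

This is the derangement count D_6: permutations of 6 items with no fixed point.
By inclusion–exclusion this is Σ_{j=0}^{6} (−1)^j C(6,j)·(6−j)!.
Computing: 720 − 720 + 360 − 120 + 30 − 6 + 1 = 265.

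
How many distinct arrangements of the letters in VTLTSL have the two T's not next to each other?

There are 6!/(2!·2!) = 180 arrangements of VTLTSL in total.
If the two T's are adjacent, glue them into one block, leaving 5 items to arrange: (5)!/(2!) = 60 ways.
Subtracting, 180 − 60 = 120 arrangements keep the T's apart.

120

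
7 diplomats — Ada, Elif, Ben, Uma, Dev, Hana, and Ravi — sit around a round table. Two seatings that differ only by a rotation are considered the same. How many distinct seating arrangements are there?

Seat Ada anywhere (absorbing the rotational symmetry), then permute the other 6: (6)! = 720.

720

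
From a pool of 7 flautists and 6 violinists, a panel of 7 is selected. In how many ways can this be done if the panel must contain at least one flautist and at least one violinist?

Unrestricted: C(13,7) = 1716 ways to pick any 7 of the 13.
Selections missing a whole group: no flautists → C(6,7) = 0; no violinists → C(7,7) = 1.
Both groups omitted at once is impossible, so 1716 − 1 = 1715.

1715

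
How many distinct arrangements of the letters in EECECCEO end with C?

Fix C in the last position and arrange the remaining 7 letters.
Those 7 letters have C appearing twice and E appearing 4 times, giving (7)!/(4!·2!) = 105.

105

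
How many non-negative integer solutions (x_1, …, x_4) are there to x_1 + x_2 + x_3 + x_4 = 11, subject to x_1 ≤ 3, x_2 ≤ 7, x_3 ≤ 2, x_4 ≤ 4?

Ignoring the caps, the number of non-negative solutions to x_1+…+x_4 = 11 is C(14,3) = 364.
Subtract solutions that violate a single cap (substitute x_i' = x_i − (cap_i+1)): x_1 ≥ 4 gives C(10,3) = 120; x_2 ≥ 8 gives C(6,3) = 20; x_3 ≥ 3 gives C(11,3) = 165; x_4 ≥ 5 gives C(9,3) = 84. Together 389.
Add back pairs where two caps are both exceeded: 0 + 35 + 10 + 1 + 0 + 20 = 66.
By inclusion–exclusion the count is 364 − 389 + 66 = 41.

41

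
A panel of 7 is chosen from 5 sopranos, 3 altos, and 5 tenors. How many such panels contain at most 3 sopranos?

Split by how many sopranos are chosen (0 through 3).
Sum: C(5,0)·C(8,7) + C(5,1)·C(8,6) + C(5,2)·C(8,5) + C(5,3)·C(8,4) = 8 + 140 + 560 + 700 = 1408.

1408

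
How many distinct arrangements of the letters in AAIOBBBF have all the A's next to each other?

840

Treat the 2 copies of A as a single block. The multiset to arrange is then {AA, B, B, B, F, I, O}, 7 items in all.
That gives (7)!/(3!) = 840 arrangements.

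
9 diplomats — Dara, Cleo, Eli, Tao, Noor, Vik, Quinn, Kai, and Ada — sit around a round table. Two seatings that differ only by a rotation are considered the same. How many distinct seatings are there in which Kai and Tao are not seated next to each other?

Without the restriction there are (8)! = 40320 seatings.
Seatings with Kai beside Tao: treat them as a block with 2 internal orders, giving 2 × (7)! = 10080.
Subtracting, 40320 − 10080 = 30240.

30240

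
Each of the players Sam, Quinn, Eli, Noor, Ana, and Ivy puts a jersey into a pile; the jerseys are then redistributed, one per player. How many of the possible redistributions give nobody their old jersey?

265

Count assignments avoiding every fixed point. For any j of the 6 players fixed to their old jersey, the other 6−j can be arranged in (6−j)! ways.
By inclusion–exclusion this is Σ_{j=0}^{6} (−1)^j C(6,j)·(6−j)!.
Computing: 720 − 720 + 360 − 120 + 30 − 6 + 1 = 265.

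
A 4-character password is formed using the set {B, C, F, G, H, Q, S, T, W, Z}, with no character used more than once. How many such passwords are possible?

Choose and order 4 of the 10 symbols: the first character has 10 options, the next 9, then 8, 7.
10 × 9 × 8 × 7 = 5040.

5040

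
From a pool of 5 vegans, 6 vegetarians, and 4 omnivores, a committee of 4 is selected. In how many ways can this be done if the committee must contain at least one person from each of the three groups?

Unrestricted: C(15,4) = 1365 ways to pick any 4 of the 15.
Selections missing a whole group: no vegans → C(10,4) = 210; no vegetarians → C(9,4) = 126; no omnivores → C(11,4) = 330.
Add back selections omitting two groups (i.e. drawn from a single group): C(5,4) + C(6,4) + C(4,4) = 21.
By inclusion–exclusion: 1365 − 666 + 21 = 720.

720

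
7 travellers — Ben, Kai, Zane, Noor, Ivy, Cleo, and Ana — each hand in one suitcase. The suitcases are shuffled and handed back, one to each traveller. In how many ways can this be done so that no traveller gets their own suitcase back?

Let Aᵢ be the assignments in which traveller i gets their own suitcase. We want the size of the complement of A₁∪…∪A_7.
By inclusion–exclusion this is Σ_{j=0}^{7} (−1)^j C(7,j)·(7−j)!.
Computing: 5040 − 5040 + 2520 − 840 + 210 − 42 + 7 − 1 = 1854.

1854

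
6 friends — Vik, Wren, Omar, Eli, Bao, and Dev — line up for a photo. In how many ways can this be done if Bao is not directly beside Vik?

There are 6! = 720 arrangements in all. If Bao and Vik are adjacent, merging them into one block gives 2·(5)! = 240 arrangements.
So 720 − 240 = 480 arrangements keep them apart.

480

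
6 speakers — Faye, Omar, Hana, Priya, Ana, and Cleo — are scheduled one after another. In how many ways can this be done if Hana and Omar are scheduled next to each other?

240

Glue Hana and Omar into one block (2 internal orders), leaving 5 units to arrange in a row.
That gives 2 × 5! = 2 × 120 = 240.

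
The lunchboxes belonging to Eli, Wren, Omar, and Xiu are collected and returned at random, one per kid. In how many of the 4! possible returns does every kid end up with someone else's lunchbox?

9

Count assignments avoiding every fixed point. For any j of the 4 kids fixed to their own lunchbox, the other 4−j can be arranged in (4−j)! ways.
By inclusion–exclusion this is Σ_{j=0}^{4} (−1)^j C(4,j)·(4−j)!.
Computing: 24 − 24 + 12 − 4 + 1 = 9.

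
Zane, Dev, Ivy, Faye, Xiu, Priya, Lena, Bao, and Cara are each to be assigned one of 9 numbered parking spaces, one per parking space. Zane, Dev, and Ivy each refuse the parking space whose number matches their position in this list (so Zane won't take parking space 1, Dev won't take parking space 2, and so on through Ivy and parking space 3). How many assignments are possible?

256320

Let Aᵢ (for i ∈ {1, 2, 3}) be the placements that put person i in their forbidden parking space. Any j of these fix j positions, leaving (9−j)! ways to fill the rest, and there are C(3,j) ways to pick which j.
By inclusion–exclusion, the number of valid placements is Σ_{j=0}^{3} (−1)^j C(3,j)·(9−j)!.
Computing: 362880 − 120960 + 15120 − 720 = 256320.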